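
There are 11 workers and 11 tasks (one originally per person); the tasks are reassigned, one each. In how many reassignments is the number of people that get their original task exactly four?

611820

Choose which 4 of the 11 are fixed: C(11,4) = 330.
The remaining 7 must be deranged: !7 = 1854.
Total: 330 × 1854 = 611820.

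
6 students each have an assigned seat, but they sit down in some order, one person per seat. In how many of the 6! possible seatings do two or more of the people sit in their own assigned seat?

# with exactly i fixed is C(6,i)·!(6-i); sum over i=2..6:
  i=2: C(6,2)·!4 = 15·9 = 135
  i=3: C(6,3)·!3 = 20·2 = 40
  i=4: C(6,4)·!2 = 15·1 = 15
  i=5: C(6,5)·!1 = 6·0 = 0
  i=6: C(6,6)·!0 = 1·1 = 1
Total = 191.

191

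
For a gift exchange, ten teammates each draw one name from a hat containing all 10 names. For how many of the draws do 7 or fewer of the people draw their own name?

3628754

Sum C(10,i)·!(10-i) for i = 0..7:
  i=0: C(10,0)·!10 = 1·1334961 = 1334961
  i=1: C(10,1)·!9 = 10·133496 = 1334960
  i=2: C(10,2)·!8 = 45·14833 = 667485
  i=3: C(10,3)·!7 = 120·1854 = 222480
  i=4: C(10,4)·!6 = 210·265 = 55650
  i=5: C(10,5)·!5 = 252·44 = 11088
  i=6: C(10,6)·!4 = 210·9 = 1890
  i=7: C(10,7)·!3 = 120·2 = 240
Total = 3628754.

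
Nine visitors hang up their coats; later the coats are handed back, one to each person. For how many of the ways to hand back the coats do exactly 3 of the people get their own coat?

22260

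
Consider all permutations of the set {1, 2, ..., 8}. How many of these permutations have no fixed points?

14833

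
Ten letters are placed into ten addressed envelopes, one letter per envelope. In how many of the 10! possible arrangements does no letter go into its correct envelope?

The subfactorial !10 = [10!/e] (nearest integer).
10! = 3628800, and 3628800/e ≈ 1334960.92, so !10 = 1334961.

1334961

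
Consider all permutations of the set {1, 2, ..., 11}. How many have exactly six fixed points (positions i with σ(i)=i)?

20328

Choose which 6 of the 11 are fixed: C(11,6) = 462.
The other 5 form a derangement: !5 = 44.
Total: 462 × 44 = 20328.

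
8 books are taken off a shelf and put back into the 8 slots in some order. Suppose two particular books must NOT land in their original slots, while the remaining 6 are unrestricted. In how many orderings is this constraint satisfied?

Inclusion-exclusion on the 2 forbidden self-matches:
Σ_{j=0}^{2} (-1)^j C(2,j)(8-j)!
= C(2,0)·8! - C(2,1)·7! + C(2,2)·6!
= 40320 - 10080 + 720
= 30960

30960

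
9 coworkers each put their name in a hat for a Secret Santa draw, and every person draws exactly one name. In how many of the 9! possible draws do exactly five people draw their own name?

Choose which 5 of the 9 are fixed: C(9,5) = 126.
The other 4 form a derangement: !4 = 9.
Total: 126 × 9 = 1134.

1134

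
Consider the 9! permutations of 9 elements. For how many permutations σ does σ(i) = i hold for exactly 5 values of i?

1134

Pick the 5 fixed positions: C(9,5) = 126 ways.
The other 4 form a derangement: !4 = 9.
Total: 126 × 9 = 1134.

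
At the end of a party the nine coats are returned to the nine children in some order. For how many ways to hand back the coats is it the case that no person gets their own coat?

By inclusion-exclusion, !9 = Σ (-1)^k · 9!/k! for k=0..9
= 9! - 9!/1! + 9!/2! - 9!/3! + 9!/4! - 9!/5! + 9!/6! - 9!/7! + 9!/8! - 9!/9!
= 362880 - 362880 + 181440 - 60480 + 15120 - 3024 + 504 - 72 + 9 - 1
= 133496

133496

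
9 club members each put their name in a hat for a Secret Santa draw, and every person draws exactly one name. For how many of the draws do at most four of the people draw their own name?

Sum C(9,i)·!(9-i) for i = 0..4:
  i=0: C(9,0)·!9 = 1·133496 = 133496
  i=1: C(9,1)·!8 = 9·14833 = 133497
  i=2: C(9,2)·!7 = 36·1854 = 66744
  i=3: C(9,3)·!6 = 84·265 = 22260
  i=4: C(9,4)·!5 = 126·44 = 5544
Total = 361541.

361541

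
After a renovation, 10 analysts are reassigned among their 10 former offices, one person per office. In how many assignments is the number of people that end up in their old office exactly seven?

240

Pick the 7 fixed positions: C(10,7) = 120 ways.
The other 3 form a derangement: !3 = 2.
Total: 120 × 2 = 240.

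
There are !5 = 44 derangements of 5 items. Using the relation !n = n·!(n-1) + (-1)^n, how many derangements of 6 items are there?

265

!6 = 6·44 + 1 = 265.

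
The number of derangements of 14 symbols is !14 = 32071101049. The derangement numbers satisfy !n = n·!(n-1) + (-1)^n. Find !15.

481066515734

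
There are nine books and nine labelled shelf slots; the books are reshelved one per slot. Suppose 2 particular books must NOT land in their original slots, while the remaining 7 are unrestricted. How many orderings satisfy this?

287280

Inclusion-exclusion on the 2 forbidden self-matches:
Σ_{j=0}^{2} (-1)^j C(2,j)(9-j)!
= C(2,0)·9! - C(2,1)·8! + C(2,2)·7!
= 362880 - 80640 + 5040
= 287280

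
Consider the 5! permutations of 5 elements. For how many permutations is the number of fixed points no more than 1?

89

Sum C(5,i)·!(5-i) for i = 0..1:
  i=0: C(5,0)·!5 = 1·44 = 44
  i=1: C(5,1)·!4 = 5·9 = 45
Total = 89.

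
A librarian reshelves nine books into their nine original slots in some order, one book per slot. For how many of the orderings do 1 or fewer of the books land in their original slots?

# with exactly i fixed is C(9,i)·!(9-i); sum over i=0..1:
  i=0: C(9,0)·!9 = 1·133496 = 133496
  i=1: C(9,1)·!8 = 9·14833 = 133497
Total = 266993.

266993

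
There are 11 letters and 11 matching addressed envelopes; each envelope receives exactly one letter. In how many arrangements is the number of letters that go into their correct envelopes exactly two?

7342280

Pick the 2 fixed positions: C(11,2) = 55 ways.
The other 9 form a derangement: !9 = 133496.
Total: 55 × 133496 = 7342280.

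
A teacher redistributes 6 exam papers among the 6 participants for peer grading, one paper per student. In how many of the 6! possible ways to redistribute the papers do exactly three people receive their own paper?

Choose which 3 of the 6 are fixed: C(6,3) = 20.
The remaining 3 must be deranged: !3 = 2.
Total: 20 × 2 = 40.

40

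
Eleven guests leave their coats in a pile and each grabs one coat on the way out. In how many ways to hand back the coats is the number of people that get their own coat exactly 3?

2447445

Choose which 3 of the 11 are fixed: C(11,3) = 165.
The remaining 8 must be deranged: !8 = 14833.
Total: 165 × 14833 = 2447445.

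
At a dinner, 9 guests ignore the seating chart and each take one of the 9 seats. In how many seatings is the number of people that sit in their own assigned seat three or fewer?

355997

Sum C(9,i)·!(9-i) for i = 0..3:
  i=0: C(9,0)·!9 = 1·133496 = 133496
  i=1: C(9,1)·!8 = 9·14833 = 133497
  i=2: C(9,2)·!7 = 36·1854 = 66744
  i=3: C(9,3)·!6 = 84·265 = 22260
Total = 355997.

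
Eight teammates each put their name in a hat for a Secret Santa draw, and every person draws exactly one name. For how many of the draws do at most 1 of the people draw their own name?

# with exactly i fixed is C(8,i)·!(8-i); sum over i=0..1:
  i=0: C(8,0)·!8 = 1·14833 = 14833
  i=1: C(8,1)·!7 = 8·1854 = 14832
Total = 29665.

29665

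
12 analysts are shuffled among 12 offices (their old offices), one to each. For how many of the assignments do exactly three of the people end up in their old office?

29369120

Pick the 3 fixed positions: C(12,3) = 220 ways.
The other 9 form a derangement: !9 = 133496.
Total: 220 × 133496 = 29369120.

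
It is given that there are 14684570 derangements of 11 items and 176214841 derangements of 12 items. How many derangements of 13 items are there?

2290792932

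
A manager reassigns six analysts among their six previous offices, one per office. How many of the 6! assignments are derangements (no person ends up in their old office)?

265

The subfactorial !6 = [6!/e] (nearest integer).
6! = 720, and 720/e ≈ 264.87, so !6 = 265.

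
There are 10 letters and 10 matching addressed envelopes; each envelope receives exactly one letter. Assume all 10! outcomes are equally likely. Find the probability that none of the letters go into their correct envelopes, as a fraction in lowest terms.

16481/44800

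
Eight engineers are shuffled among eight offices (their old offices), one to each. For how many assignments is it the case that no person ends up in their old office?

14833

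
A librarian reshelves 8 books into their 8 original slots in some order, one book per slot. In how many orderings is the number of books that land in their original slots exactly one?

Choose which one of the 8 is fixed: C(8,1) = 8.
The other 7 form a derangement: !7 = 1854.
Total: 8 × 1854 = 14832.

14832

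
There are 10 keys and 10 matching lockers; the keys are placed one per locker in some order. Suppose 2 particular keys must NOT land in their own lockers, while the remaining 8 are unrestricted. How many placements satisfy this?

2943360

Inclusion-exclusion on the 2 forbidden self-matches:
Σ_{j=0}^{2} (-1)^j C(2,j)(10-j)!
= C(2,0)·10! - C(2,1)·9! + C(2,2)·8!
= 3628800 - 725760 + 40320
= 2943360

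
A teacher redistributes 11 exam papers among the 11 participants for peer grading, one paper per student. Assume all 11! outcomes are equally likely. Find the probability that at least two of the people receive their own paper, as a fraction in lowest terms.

Favorable outcomes: Σ_{i≥2} C(11,i)·!(11-i) = 55·133496 + 165·14833 + 330·1854 + 462·265 + 462·44 + 330·9 + 165·2 + 55·1 + 11·0 + 1·1 = 10547659.
Total outcomes: 11! = 39916800.
Probability = 10547659/39916800 = 10547659/39916800.

10547659/39916800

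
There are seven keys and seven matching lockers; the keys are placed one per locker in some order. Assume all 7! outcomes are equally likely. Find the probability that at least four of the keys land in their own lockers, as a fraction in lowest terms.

23/1260

Favorable outcomes: Σ_{i≥4} C(7,i)·!(7-i) = 35·2 + 21·1 + 7·0 + 1·1 = 92.
Total outcomes: 7! = 5040.
Probability = 92/5040 = 23/1260.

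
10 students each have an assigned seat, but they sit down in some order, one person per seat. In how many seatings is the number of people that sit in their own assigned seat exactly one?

1334960

Choose which one of the 10 is fixed: C(10,1) = 10.
The other 9 form a derangement: !9 = 133496.
Total: 10 × 133496 = 1334960.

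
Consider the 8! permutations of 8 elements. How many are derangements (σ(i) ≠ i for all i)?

!8 = 8! · Σ_{k=0}^{8} (-1)^k/k!
= 8! - 8!/1! + 8!/2! - 8!/3! + 8!/4! - 8!/5! + 8!/6! - 8!/7! + 8!/8!
= 40320 - 40320 + 20160 - 6720 + 1680 - 336 + 56 - 8 + 1
= 14833

14833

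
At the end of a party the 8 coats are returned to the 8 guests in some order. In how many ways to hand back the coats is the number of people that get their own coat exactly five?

112

Choose which 5 of the 8 are fixed: C(8,5) = 56.
The other 3 form a derangement: !3 = 2.
Total: 56 × 2 = 112.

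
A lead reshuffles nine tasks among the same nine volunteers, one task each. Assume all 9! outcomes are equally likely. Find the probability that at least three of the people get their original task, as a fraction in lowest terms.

Favorable outcomes: Σ_{i≥3} C(9,i)·!(9-i) = 84·265 + 126·44 + 126·9 + 84·2 + 36·1 + 9·0 + 1·1 = 29143.
Total outcomes: 9! = 362880.
Probability = 29143/362880 = 29143/362880.

29143/362880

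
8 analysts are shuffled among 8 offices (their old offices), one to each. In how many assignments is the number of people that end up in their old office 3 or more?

# with exactly i fixed is C(8,i)·!(8-i); sum over i=3..8:
  i=3: C(8,3)·!5 = 56·44 = 2464
  i=4: C(8,4)·!4 = 70·9 = 630
  i=5: C(8,5)·!3 = 56·2 = 112
  i=6: C(8,6)·!2 = 28·1 = 28
  i=7: C(8,7)·!1 = 8·0 = 0
  i=8: C(8,8)·!0 = 1·1 = 1
Total = 3235.

3235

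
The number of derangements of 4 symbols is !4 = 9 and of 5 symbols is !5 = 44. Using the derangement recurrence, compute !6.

!6 = (6-1)·(!5 + !4) = 5·(44 + 9) = 5·53 = 265.

265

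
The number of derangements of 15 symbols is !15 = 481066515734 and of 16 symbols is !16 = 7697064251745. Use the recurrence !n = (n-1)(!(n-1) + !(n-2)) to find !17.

130850092279664

!17 = (17-1)·(!16 + !15) = 16·(7697064251745 + 481066515734) = 16·8178130767479 = 130850092279664.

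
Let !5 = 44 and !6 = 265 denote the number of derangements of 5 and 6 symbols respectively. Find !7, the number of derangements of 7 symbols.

!7 = (7-1)·(!6 + !5) = 6·(265 + 44) = 6·309 = 1854.

1854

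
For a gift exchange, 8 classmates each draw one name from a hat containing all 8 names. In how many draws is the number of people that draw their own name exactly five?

Pick the 5 fixed positions: C(8,5) = 56 ways.
The remaining 3 must be deranged: !3 = 2.
Total: 56 × 2 = 112.

112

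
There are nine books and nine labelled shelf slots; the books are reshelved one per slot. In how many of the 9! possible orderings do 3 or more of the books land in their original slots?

29143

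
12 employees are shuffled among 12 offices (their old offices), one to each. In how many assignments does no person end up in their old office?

176214841

Use !n = n·!(n-1) + (-1)^n.
!12 = 12·14684570 + 1 = 176214841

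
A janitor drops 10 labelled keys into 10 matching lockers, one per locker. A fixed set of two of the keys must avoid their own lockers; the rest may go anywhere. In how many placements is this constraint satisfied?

2943360

Let A_j be the event that the j-th constrained one is fixed. By inclusion-exclusion over the 2 events:
Σ_{j=0}^{2} (-1)^j C(2,j)(10-j)!
= C(2,0)·10! - C(2,1)·9! + C(2,2)·8!
= 3628800 - 725760 + 40320
= 2943360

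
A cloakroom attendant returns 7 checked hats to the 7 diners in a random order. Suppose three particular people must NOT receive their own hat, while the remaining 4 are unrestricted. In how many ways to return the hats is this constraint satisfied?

3216

Inclusion-exclusion on the 3 forbidden self-matches:
Σ_{j=0}^{3} (-1)^j C(3,j)(7-j)!
= C(3,0)·7! - C(3,1)·6! + C(3,2)·5! - C(3,3)·4!
= 5040 - 2160 + 360 - 24
= 3216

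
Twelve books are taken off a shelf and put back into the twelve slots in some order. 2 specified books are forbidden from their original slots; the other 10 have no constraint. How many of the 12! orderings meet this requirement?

Inclusion-exclusion on the 2 forbidden self-matches:
Σ_{j=0}^{2} (-1)^j C(2,j)(12-j)!
= C(2,0)·12! - C(2,1)·11! + C(2,2)·10!
= 479001600 - 79833600 + 3628800
= 402796800

402796800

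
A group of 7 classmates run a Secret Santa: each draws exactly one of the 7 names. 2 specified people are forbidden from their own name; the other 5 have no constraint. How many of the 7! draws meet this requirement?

3720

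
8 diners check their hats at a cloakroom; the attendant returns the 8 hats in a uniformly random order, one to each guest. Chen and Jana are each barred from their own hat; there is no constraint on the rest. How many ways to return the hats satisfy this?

Inclusion-exclusion on the 2 forbidden self-matches:
Σ_{j=0}^{2} (-1)^j C(2,j)(8-j)!
= C(2,0)·8! - C(2,1)·7! + C(2,2)·6!
= 40320 - 10080 + 720
= 30960

30960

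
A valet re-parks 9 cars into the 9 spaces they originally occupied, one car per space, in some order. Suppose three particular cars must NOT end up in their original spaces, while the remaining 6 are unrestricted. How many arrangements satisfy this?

256320

Let A_j be the event that the j-th constrained one is fixed. By inclusion-exclusion over the 3 events:
Σ_{j=0}^{3} (-1)^j C(3,j)(9-j)!
= C(3,0)·9! - C(3,1)·8! + C(3,2)·7! - C(3,3)·6!
= 362880 - 120960 + 15120 - 720
= 256320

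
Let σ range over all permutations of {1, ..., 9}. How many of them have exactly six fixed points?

Pick the 6 fixed positions: C(9,6) = 84 ways.
The other 3 form a derangement: !3 = 2.
Total: 84 × 2 = 168.

168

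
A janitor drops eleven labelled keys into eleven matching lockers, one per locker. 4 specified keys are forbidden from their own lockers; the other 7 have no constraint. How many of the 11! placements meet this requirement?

Let A_j be the event that the j-th constrained one is fixed. By inclusion-exclusion over the 4 events:
Σ_{j=0}^{4} (-1)^j C(4,j)(11-j)!
= C(4,0)·11! - C(4,1)·10! + C(4,2)·9! - C(4,3)·8! + C(4,4)·7!
= 39916800 - 14515200 + 2177280 - 161280 + 5040
= 27422640

27422640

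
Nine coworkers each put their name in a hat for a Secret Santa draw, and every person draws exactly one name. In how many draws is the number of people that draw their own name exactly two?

66744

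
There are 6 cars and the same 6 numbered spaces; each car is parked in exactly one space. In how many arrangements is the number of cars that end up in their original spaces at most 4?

719

# with exactly i fixed is C(6,i)·!(6-i); sum over i=0..4:
  i=0: C(6,0)·!6 = 1·265 = 265
  i=1: C(6,1)·!5 = 6·44 = 264
  i=2: C(6,2)·!4 = 15·9 = 135
  i=3: C(6,3)·!3 = 20·2 = 40
  i=4: C(6,4)·!2 = 15·1 = 15
Total = 719.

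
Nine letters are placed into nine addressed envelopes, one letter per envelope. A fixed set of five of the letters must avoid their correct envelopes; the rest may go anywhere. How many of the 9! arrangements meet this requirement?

205056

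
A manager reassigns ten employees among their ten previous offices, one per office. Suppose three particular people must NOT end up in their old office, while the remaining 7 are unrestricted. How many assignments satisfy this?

2656080

Inclusion-exclusion on the 3 forbidden self-matches:
Σ_{j=0}^{3} (-1)^j C(3,j)(10-j)!
= C(3,0)·10! - C(3,1)·9! + C(3,2)·8! - C(3,3)·7!
= 3628800 - 1088640 + 120960 - 5040
= 2656080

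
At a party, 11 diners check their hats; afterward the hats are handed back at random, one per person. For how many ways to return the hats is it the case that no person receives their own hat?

!11 = 11! · Σ_{k=0}^{11} (-1)^k/k!
= 11! - 11!/1! + 11!/2! - 11!/3! + 11!/4! - 11!/5! + 11!/6! - 11!/7! + 11!/8! - 11!/9! + 11!/10! - 11!/11!
= 39916800 - 39916800 + 19958400 - 6652800 + 1663200 - 332640 + 55440 - 7920 + 990 - 110 + 11 - 1
= 14684570

14684570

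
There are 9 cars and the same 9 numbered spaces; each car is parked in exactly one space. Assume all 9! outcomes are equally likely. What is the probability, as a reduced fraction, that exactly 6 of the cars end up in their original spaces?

1/2160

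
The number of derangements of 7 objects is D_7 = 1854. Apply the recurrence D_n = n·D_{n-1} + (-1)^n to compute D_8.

14833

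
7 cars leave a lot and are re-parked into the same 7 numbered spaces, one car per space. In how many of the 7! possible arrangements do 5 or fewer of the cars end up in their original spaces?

Sum C(7,i)·!(7-i) for i = 0..5:
  i=0: C(7,0)·!7 = 1·1854 = 1854
  i=1: C(7,1)·!6 = 7·265 = 1855
  i=2: C(7,2)·!5 = 21·44 = 924
  i=3: C(7,3)·!4 = 35·9 = 315
  i=4: C(7,4)·!3 = 35·2 = 70
  i=5: C(7,5)·!2 = 21·1 = 21
Total = 5039.

5039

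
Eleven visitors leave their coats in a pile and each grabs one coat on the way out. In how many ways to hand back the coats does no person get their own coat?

14684570

Recurrence: !11 = 11·!10 + (-1)^11.
!11 = 11·1334961 - 1 = 14684570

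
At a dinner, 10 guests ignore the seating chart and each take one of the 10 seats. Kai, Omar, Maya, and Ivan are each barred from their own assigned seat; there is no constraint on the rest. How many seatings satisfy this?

2399760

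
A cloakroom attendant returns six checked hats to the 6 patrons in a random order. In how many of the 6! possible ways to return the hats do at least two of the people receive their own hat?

Sum C(6,i)·!(6-i) for i = 2..6:
  i=2: C(6,2)·!4 = 15·9 = 135
  i=3: C(6,3)·!3 = 20·2 = 40
  i=4: C(6,4)·!2 = 15·1 = 15
  i=5: C(6,5)·!1 = 6·0 = 0
  i=6: C(6,6)·!0 = 1·1 = 1
Total = 191.

191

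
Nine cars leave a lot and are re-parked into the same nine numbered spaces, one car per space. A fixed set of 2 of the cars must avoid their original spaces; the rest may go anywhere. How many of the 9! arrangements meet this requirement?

287280

Let A_j be the event that the j-th constrained one is fixed. By inclusion-exclusion over the 2 events:
Σ_{j=0}^{2} (-1)^j C(2,j)(9-j)!
= C(2,0)·9! - C(2,1)·8! + C(2,2)·7!
= 362880 - 80640 + 5040
= 287280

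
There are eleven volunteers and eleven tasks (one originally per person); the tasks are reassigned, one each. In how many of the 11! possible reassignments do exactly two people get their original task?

7342280

Choose which 2 of the 11 are fixed: C(11,2) = 55.
The other 9 form a derangement: !9 = 133496.
Total: 55 × 133496 = 7342280.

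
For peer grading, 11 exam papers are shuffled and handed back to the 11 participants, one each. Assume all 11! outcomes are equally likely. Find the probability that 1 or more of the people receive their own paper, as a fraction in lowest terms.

2523223/3991680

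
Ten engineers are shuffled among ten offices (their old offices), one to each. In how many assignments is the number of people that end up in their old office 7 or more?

286

# with exactly i fixed is C(10,i)·!(10-i); sum over i=7..10:
  i=7: C(10,7)·!3 = 120·2 = 240
  i=8: C(10,8)·!2 = 45·1 = 45
  i=9: C(10,9)·!1 = 10·0 = 0
  i=10: C(10,10)·!0 = 1·1 = 1
Total = 286.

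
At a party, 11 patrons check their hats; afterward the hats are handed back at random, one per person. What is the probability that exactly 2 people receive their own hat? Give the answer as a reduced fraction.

16687/90720

Favorable outcomes: C(11,2)·!9 = 55·133496 = 7342280.
Total outcomes: 11! = 39916800.
Probability = 7342280/39916800 = 16687/90720.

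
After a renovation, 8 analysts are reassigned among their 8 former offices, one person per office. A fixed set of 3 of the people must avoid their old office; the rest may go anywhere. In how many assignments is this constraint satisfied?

27240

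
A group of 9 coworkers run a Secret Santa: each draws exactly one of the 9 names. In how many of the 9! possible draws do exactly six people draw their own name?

168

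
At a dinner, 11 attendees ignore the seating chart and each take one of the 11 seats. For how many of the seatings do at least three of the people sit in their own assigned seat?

Sum C(11,i)·!(11-i) for i = 3..11:
  i=3: C(11,3)·!8 = 165·14833 = 2447445
  i=4: C(11,4)·!7 = 330·1854 = 611820
  i=5: C(11,5)·!6 = 462·265 = 122430
  i=6: C(11,6)·!5 = 462·44 = 20328
  i=7: C(11,7)·!4 = 330·9 = 2970
  i=8: C(11,8)·!3 = 165·2 = 330
  i=9: C(11,9)·!2 = 55·1 = 55
  i=10: C(11,10)·!1 = 11·0 = 0
  i=11: C(11,11)·!0 = 1·1 = 1
Total = 3205379.

3205379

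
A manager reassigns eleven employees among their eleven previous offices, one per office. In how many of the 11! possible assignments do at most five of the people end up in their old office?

39893116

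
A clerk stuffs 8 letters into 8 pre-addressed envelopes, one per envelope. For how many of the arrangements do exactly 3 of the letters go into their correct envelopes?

2464

Choose which 3 of the 8 are fixed: C(8,3) = 56.
The remaining 5 must be deranged: !5 = 44.
Total: 56 × 44 = 2464.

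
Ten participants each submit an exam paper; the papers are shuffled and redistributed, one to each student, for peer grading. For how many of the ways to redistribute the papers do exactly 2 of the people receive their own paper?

667485

Choose which 2 of the 10 are fixed: C(10,2) = 45.
The other 8 form a derangement: !8 = 14833.
Total: 45 × 14833 = 667485.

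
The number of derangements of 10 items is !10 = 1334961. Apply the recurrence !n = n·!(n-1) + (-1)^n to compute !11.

!11 = 11·1334961 - 1 = 14684570.

14684570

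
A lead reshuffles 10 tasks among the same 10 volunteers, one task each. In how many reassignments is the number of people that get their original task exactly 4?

Choose which 4 of the 10 are fixed: C(10,4) = 210.
The other 6 form a derangement: !6 = 265.
Total: 210 × 265 = 55650.

55650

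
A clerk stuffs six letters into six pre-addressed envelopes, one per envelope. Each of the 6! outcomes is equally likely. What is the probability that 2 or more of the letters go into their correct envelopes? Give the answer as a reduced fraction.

191/720

Favorable outcomes: Σ_{i≥2} C(6,i)·!(6-i) = 15·9 + 20·2 + 15·1 + 6·0 + 1·1 = 191.
Total outcomes: 6! = 720.
Probability = 191/720 = 191/720.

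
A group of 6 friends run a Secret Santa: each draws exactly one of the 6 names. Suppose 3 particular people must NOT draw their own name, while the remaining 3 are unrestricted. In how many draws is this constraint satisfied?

426

Inclusion-exclusion on the 3 forbidden self-matches:
Σ_{j=0}^{3} (-1)^j C(3,j)(6-j)!
= C(3,0)·6! - C(3,1)·5! + C(3,2)·4! - C(3,3)·3!
= 720 - 360 + 72 - 6
= 426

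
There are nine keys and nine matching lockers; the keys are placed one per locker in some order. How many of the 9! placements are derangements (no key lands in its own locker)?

The number of derangements of 9 is !9 = Σ_{k=0}^{9} (-1)^k·9!/k!
= 9! - 9!/1! + 9!/2! - 9!/3! + 9!/4! - 9!/5! + 9!/6! - 9!/7! + 9!/8! - 9!/9!
= 362880 - 362880 + 181440 - 60480 + 15120 - 3024 + 504 - 72 + 9 - 1
= 133496

133496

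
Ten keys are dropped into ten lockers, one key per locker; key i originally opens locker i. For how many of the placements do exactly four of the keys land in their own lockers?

Pick the 4 fixed positions: C(10,4) = 210 ways.
The other 6 form a derangement: !6 = 265.
Total: 210 × 265 = 55650.

55650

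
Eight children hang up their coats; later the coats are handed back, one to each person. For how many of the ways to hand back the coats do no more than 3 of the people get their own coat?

# with exactly i fixed is C(8,i)·!(8-i); sum over i=0..3:
  i=0: C(8,0)·!8 = 1·14833 = 14833
  i=1: C(8,1)·!7 = 8·1854 = 14832
  i=2: C(8,2)·!6 = 28·265 = 7420
  i=3: C(8,3)·!5 = 56·44 = 2464
Total = 39549.

39549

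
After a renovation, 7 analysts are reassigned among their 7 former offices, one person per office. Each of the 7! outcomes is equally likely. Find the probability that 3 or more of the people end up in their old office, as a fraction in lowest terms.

407/5040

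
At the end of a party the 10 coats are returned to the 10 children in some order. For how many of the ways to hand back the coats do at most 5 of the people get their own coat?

Sum C(10,i)·!(10-i) for i = 0..5:
  i=0: C(10,0)·!10 = 1·1334961 = 1334961
  i=1: C(10,1)·!9 = 10·133496 = 1334960
  i=2: C(10,2)·!8 = 45·14833 = 667485
  i=3: C(10,3)·!7 = 120·1854 = 222480
  i=4: C(10,4)·!6 = 210·265 = 55650
  i=5: C(10,5)·!5 = 252·44 = 11088
Total = 3626624.

3626624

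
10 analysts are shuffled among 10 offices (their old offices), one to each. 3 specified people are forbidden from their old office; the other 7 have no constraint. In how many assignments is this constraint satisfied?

2656080

Inclusion-exclusion on the 3 forbidden self-matches:
Σ_{j=0}^{3} (-1)^j C(3,j)(10-j)!
= C(3,0)·10! - C(3,1)·9! + C(3,2)·8! - C(3,3)·7!
= 3628800 - 1088640 + 120960 - 5040
= 2656080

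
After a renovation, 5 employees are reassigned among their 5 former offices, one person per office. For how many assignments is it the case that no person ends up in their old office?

44

!5 = 5! · Σ_{k=0}^{5} (-1)^k/k!
= 5! - 5!/1! + 5!/2! - 5!/3! + 5!/4! - 5!/5!
= 120 - 120 + 60 - 20 + 5 - 1
= 44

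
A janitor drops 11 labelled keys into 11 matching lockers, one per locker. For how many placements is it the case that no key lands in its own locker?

By inclusion-exclusion, !11 = Σ (-1)^k · 11!/k! for k=0..11
= 11! - 11!/1! + 11!/2! - 11!/3! + 11!/4! - 11!/5! + 11!/6! - 11!/7! + 11!/8! - 11!/9! + 11!/10! - 11!/11!
= 39916800 - 39916800 + 19958400 - 6652800 + 1663200 - 332640 + 55440 - 7920 + 990 - 110 + 11 - 1
= 14684570

14684570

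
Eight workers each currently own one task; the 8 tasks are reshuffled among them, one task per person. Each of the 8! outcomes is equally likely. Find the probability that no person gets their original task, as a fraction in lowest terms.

2119/5760

Favorable outcomes: !8 = 14833.
Total outcomes: 8! = 40320.
Probability = 14833/40320 = 2119/5760.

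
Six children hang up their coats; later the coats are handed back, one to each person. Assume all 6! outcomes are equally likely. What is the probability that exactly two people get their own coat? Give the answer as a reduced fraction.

3/16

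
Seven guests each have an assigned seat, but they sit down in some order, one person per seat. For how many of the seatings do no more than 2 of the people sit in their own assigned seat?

Sum C(7,i)·!(7-i) for i = 0..2:
  i=0: C(7,0)·!7 = 1·1854 = 1854
  i=1: C(7,1)·!6 = 7·265 = 1855
  i=2: C(7,2)·!5 = 21·44 = 924
Total = 4633.

4633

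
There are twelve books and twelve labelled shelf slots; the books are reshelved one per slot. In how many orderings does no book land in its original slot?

Recurrence: !12 = 12·!11 + (-1)^12.
!12 = 12·14684570 + 1 = 176214841

176214841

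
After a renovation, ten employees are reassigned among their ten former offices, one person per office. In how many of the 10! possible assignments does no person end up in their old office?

1334961

Recurrence: !10 = 9·(!9 + !8).
!10 = 9·(133496 + 14833) = 9·148329 = 1334961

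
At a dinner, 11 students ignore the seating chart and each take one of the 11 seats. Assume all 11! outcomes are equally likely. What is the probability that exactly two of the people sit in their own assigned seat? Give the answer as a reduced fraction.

16687/90720

Favorable outcomes: C(11,2)·!9 = 55·133496 = 7342280.
Total outcomes: 11! = 39916800.
Probability = 7342280/39916800 = 16687/90720.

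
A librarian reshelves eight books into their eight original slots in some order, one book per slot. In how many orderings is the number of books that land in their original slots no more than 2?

Sum C(8,i)·!(8-i) for i = 0..2:
  i=0: C(8,0)·!8 = 1·14833 = 14833
  i=1: C(8,1)·!7 = 8·1854 = 14832
  i=2: C(8,2)·!6 = 28·265 = 7420
Total = 37085.

37085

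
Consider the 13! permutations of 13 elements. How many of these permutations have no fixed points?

!13 is the nearest integer to 13!/e.
13! = 6227020800, and 6227020800/e ≈ 2290792932.07, so !13 = 2290792932.

2290792932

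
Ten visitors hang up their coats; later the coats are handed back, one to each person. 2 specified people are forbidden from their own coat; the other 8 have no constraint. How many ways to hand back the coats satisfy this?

2943360

Let A_j be the event that the j-th constrained one is fixed. By inclusion-exclusion over the 2 events:
Σ_{j=0}^{2} (-1)^j C(2,j)(10-j)!
= C(2,0)·10! - C(2,1)·9! + C(2,2)·8!
= 3628800 - 725760 + 40320
= 2943360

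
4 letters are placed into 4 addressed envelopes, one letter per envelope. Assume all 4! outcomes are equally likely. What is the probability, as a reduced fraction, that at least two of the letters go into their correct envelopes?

7/24

Favorable outcomes: Σ_{i≥2} C(4,i)·!(4-i) = 6·1 + 4·0 + 1·1 = 7.
Total outcomes: 4! = 24.
Probability = 7/24 = 7/24.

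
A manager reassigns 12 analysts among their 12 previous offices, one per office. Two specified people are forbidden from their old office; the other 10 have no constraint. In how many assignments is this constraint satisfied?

402796800

Let A_j be the event that the j-th constrained one is fixed. By inclusion-exclusion over the 2 events:
Σ_{j=0}^{2} (-1)^j C(2,j)(12-j)!
= C(2,0)·12! - C(2,1)·11! + C(2,2)·10!
= 479001600 - 79833600 + 3628800
= 402796800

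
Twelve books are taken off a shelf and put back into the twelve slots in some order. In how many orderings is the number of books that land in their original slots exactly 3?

29369120

Pick the 3 fixed positions: C(12,3) = 220 ways.
The other 9 form a derangement: !9 = 133496.
Total: 220 × 133496 = 29369120.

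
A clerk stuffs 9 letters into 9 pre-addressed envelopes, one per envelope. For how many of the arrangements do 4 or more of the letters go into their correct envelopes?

6883

# with exactly i fixed is C(9,i)·!(9-i); sum over i=4..9:
  i=4: C(9,4)·!5 = 126·44 = 5544
  i=5: C(9,5)·!4 = 126·9 = 1134
  i=6: C(9,6)·!3 = 84·2 = 168
  i=7: C(9,7)·!2 = 36·1 = 36
  i=8: C(9,8)·!1 = 9·0 = 0
  i=9: C(9,9)·!0 = 1·1 = 1
Total = 6883.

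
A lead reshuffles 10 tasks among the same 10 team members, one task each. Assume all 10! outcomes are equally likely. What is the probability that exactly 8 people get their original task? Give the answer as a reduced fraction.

1/80640

Favorable outcomes: C(10,8)·!2 = 45·1 = 45.
Total outcomes: 10! = 3628800.
Probability = 45/3628800 = 1/80640.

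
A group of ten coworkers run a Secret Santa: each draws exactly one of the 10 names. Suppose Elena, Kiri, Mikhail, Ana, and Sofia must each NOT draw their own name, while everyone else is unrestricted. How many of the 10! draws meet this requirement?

2170680

Let A_j be the event that the j-th constrained one is fixed. By inclusion-exclusion over the 5 events:
Σ_{j=0}^{5} (-1)^j C(5,j)(10-j)!
= C(5,0)·10! - C(5,1)·9! + C(5,2)·8! - C(5,3)·7! + C(5,4)·6! - C(5,5)·5!
= 3628800 - 1814400 + 403200 - 50400 + 3600 - 120
= 2170680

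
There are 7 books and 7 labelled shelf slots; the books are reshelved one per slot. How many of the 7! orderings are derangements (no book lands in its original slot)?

1854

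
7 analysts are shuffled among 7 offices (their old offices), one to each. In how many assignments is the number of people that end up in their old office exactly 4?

Choose which 4 of the 7 are fixed: C(7,4) = 35.
The other 3 form a derangement: !3 = 2.
Total: 35 × 2 = 70.

70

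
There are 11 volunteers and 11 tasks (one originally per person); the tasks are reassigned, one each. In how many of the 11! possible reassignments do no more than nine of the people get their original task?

39916799

Sum C(11,i)·!(11-i) for i = 0..9:
  i=0: C(11,0)·!11 = 1·14684570 = 14684570
  i=1: C(11,1)·!10 = 11·1334961 = 14684571
  i=2: C(11,2)·!9 = 55·133496 = 7342280
  i=3: C(11,3)·!8 = 165·14833 = 2447445
  i=4: C(11,4)·!7 = 330·1854 = 611820
  i=5: C(11,5)·!6 = 462·265 = 122430
  i=6: C(11,6)·!5 = 462·44 = 20328
  i=7: C(11,7)·!4 = 330·9 = 2970
  i=8: C(11,8)·!3 = 165·2 = 330
  i=9: C(11,9)·!2 = 55·1 = 55
Total = 39916799.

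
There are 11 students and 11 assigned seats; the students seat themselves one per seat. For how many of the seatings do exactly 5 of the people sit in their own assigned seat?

Pick the 5 fixed positions: C(11,5) = 462 ways.
The remaining 6 must be deranged: !6 = 265.
Total: 462 × 265 = 122430.

122430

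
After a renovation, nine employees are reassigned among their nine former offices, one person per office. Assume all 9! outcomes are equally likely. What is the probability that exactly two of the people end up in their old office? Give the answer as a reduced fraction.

Favorable outcomes: C(9,2)·!7 = 36·1854 = 66744.
Total outcomes: 9! = 362880.
Probability = 66744/362880 = 103/560.

103/560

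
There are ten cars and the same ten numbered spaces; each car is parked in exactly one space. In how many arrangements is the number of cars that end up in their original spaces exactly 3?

222480

Choose which 3 of the 10 are fixed: C(10,3) = 120.
The remaining 7 must be deranged: !7 = 1854.
Total: 120 × 1854 = 222480.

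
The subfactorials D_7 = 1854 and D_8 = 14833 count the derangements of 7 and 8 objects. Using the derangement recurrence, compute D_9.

133496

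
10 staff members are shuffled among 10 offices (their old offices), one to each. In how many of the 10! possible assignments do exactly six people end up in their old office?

1890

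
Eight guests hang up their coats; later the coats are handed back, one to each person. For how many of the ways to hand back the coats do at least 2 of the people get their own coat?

Sum C(8,i)·!(8-i) for i = 2..8:
  i=2: C(8,2)·!6 = 28·265 = 7420
  i=3: C(8,3)·!5 = 56·44 = 2464
  i=4: C(8,4)·!4 = 70·9 = 630
  i=5: C(8,5)·!3 = 56·2 = 112
  i=6: C(8,6)·!2 = 28·1 = 28
  i=7: C(8,7)·!1 = 8·0 = 0
  i=8: C(8,8)·!0 = 1·1 = 1
Total = 10655.

10655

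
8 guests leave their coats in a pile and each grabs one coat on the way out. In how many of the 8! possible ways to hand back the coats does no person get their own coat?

By inclusion-exclusion, !8 = Σ (-1)^k · 8!/k! for k=0..8
= 8! - 8!/1! + 8!/2! - 8!/3! + 8!/4! - 8!/5! + 8!/6! - 8!/7! + 8!/8!
= 40320 - 40320 + 20160 - 6720 + 1680 - 336 + 56 - 8 + 1
= 14833

14833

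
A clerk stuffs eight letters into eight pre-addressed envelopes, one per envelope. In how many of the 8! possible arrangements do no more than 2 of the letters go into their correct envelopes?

37085

Sum C(8,i)·!(8-i) for i = 0..2:
  i=0: C(8,0)·!8 = 1·14833 = 14833
  i=1: C(8,1)·!7 = 8·1854 = 14832
  i=2: C(8,2)·!6 = 28·265 = 7420
Total = 37085.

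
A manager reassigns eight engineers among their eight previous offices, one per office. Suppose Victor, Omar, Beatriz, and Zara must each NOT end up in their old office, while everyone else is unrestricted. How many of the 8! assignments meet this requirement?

Let A_j be the event that the j-th constrained one is fixed. By inclusion-exclusion over the 4 events:
Σ_{j=0}^{4} (-1)^j C(4,j)(8-j)!
= C(4,0)·8! - C(4,1)·7! + C(4,2)·6! - C(4,3)·5! + C(4,4)·4!
= 40320 - 20160 + 4320 - 480 + 24
= 24024

24024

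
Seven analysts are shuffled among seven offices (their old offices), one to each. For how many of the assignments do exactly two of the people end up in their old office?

Choose which 2 of the 7 are fixed: C(7,2) = 21.
The other 5 form a derangement: !5 = 44.
Total: 21 × 44 = 924.

924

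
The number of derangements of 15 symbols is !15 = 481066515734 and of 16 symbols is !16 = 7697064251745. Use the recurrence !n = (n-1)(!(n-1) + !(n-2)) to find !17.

!17 = (17-1)·(!16 + !15) = 16·(7697064251745 + 481066515734) = 16·8178130767479 = 130850092279664.

130850092279664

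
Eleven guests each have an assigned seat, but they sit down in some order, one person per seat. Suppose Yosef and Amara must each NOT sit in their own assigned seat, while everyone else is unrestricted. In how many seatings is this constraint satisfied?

33022080

Inclusion-exclusion on the 2 forbidden self-matches:
Σ_{j=0}^{2} (-1)^j C(2,j)(11-j)!
= C(2,0)·11! - C(2,1)·10! + C(2,2)·9!
= 39916800 - 7257600 + 362880
= 33022080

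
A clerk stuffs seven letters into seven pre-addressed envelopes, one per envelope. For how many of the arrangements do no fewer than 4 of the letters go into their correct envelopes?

# with exactly i fixed is C(7,i)·!(7-i); sum over i=4..7:
  i=4: C(7,4)·!3 = 35·2 = 70
  i=5: C(7,5)·!2 = 21·1 = 21
  i=6: C(7,6)·!1 = 7·0 = 0
  i=7: C(7,7)·!0 = 1·1 = 1
Total = 92.

92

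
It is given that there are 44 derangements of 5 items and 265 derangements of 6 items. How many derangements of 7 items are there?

1854

!7 = (7-1)·(!6 + !5) = 6·(265 + 44) = 6·309 = 1854.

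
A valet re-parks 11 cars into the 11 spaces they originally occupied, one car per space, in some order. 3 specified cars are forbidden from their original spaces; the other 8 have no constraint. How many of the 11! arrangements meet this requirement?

30078720

Inclusion-exclusion on the 3 forbidden self-matches:
Σ_{j=0}^{3} (-1)^j C(3,j)(11-j)!
= C(3,0)·11! - C(3,1)·10! + C(3,2)·9! - C(3,3)·8!
= 39916800 - 10886400 + 1088640 - 40320
= 30078720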